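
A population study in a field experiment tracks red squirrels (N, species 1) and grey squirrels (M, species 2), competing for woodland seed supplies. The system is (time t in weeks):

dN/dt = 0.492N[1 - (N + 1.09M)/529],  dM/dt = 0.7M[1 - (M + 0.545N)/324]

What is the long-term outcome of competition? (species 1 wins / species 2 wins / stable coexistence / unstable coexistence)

stable coexistence

Compare the nullcline intercepts: K1/α12 = 529/1.09 = 485 > K2 = 324; K2/α21 = 324/0.545 = 594 > K1 = 529.
Since both inequalities hold, each species can invade when rare, so the interior equilibrium is stable.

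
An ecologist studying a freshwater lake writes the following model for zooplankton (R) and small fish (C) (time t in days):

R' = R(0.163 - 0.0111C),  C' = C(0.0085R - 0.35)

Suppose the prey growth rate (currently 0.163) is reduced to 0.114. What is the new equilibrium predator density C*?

C* ≈ 10.3

At the interior fixed point, setting dR/dt = 0 with R > 0 fixes C* = (prey growth rate)/(RC coefficient) — independent of the other coefficients.
With the change, C* = 0.114/0.0111 = 10.3; it falls from 14.7.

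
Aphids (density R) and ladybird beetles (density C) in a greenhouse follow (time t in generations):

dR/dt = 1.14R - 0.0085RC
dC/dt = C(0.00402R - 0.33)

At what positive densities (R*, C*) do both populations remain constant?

Set dC/dt = 0 with C > 0: 0.00402R - 0.33 = 0, so R* = 0.33/0.00402 = 82.1.
Set dR/dt = 0 with R > 0: 1.14 - 0.0085C = 0, so C* = 1.14/0.0085 = 134.

R* ≈ 82.1, C* ≈ 134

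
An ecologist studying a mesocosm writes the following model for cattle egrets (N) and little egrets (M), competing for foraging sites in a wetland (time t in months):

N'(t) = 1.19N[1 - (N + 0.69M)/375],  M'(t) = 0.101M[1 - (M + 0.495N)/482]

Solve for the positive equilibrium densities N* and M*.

N* ≈ 64.4, M* ≈ 450

Setting both brackets to zero gives the nullclines N + 0.69M = 375 and 0.495N + M = 482.
Substituting M = 482 - 0.495N into the first: N(1 - 0.69·0.495) = 375 - 0.69·482.
So N* = 42.4/0.658 = 64.4, and then M* = 482 - 0.495·64.4 = 450.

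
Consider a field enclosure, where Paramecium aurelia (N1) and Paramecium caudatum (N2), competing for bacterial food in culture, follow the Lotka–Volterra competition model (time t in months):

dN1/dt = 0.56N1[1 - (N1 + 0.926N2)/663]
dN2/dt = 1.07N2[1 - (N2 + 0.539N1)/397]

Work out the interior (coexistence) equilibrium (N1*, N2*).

Setting both brackets to zero gives the nullclines N1 + 0.926N2 = 663 and 0.539N1 + N2 = 397.
Substituting N2 = 397 - 0.539N1 into the first: N1(1 - 0.926·0.539) = 663 - 0.926·397.
So N1* = 295/0.501 = 590, and then N2* = 397 - 0.539·590 = 79.1.

N1* ≈ 590, N2* ≈ 79.1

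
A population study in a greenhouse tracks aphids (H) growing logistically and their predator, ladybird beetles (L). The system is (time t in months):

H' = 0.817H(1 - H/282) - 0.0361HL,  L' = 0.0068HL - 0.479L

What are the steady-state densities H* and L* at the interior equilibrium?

From dL/dt = 0 with L > 0: 0.0068H* = 0.479, so H* = 70.4.
Substitute into dH/dt = 0: 0.817(1 - 70.4/282) = 0.0361L*.
The bracket is 0.75, giving L* = 0.613/0.0361 = 17.

H* ≈ 70.4, L* ≈ 17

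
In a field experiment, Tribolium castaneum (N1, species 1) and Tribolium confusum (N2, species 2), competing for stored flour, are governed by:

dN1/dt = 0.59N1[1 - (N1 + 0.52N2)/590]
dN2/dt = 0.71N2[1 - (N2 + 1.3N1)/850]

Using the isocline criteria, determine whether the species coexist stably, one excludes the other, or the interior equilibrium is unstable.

stable coexistence

Compare the nullcline intercepts: K1/α12 = 590/0.52 = 1130 > K2 = 850; K2/α21 = 850/1.3 = 654 > K1 = 590.
Since both inequalities hold, each species can invade when rare, so the interior equilibrium is stable.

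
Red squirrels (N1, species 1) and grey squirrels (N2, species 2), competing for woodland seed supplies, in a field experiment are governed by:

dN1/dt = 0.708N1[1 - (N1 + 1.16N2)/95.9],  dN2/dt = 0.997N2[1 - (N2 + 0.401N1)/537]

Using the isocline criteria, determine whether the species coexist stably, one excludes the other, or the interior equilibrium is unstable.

Compare the nullcline intercepts: K1/α12 = 95.9/1.16 = 82.7 < K2 = 537; K2/α21 = 537/0.401 = 1340 > K1 = 95.9.
Since the inequalities point opposite ways, species 2 can invade but species 1 cannot.

species 2 excludes species 1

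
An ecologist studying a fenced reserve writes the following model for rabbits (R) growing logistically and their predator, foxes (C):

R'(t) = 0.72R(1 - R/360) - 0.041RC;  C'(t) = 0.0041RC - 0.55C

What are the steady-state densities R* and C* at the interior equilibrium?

From dC/dt = 0 with C > 0: 0.0041R* = 0.55, so R* = 134.
Substitute into dR/dt = 0: 0.72(1 - 134/360) = 0.041C*.
The bracket is 0.627, giving C* = 0.452/0.041 = 11.

R* ≈ 134, C* ≈ 11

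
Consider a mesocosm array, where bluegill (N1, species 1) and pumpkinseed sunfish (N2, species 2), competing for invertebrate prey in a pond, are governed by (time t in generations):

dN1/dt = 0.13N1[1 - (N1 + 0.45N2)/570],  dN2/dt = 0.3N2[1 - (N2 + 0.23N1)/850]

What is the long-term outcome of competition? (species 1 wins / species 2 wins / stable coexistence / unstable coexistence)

stable coexistence

Compare the nullcline intercepts: K1/α12 = 570/0.45 = 1270 > K2 = 850; K2/α21 = 850/0.23 = 3700 > K1 = 570.
Since both inequalities hold, each species can invade when rare, so the interior equilibrium is stable.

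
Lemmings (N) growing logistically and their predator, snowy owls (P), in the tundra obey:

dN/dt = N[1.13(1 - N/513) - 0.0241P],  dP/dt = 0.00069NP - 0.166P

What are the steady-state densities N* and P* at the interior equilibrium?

From dP/dt = 0 with P > 0: 0.00069N* = 0.166, so N* = 241.
Substitute into dN/dt = 0: 1.13(1 - 241/513) = 0.0241P*.
The bracket is 0.531, giving P* = 0.6/0.0241 = 24.9.

N* ≈ 241, P* ≈ 24.9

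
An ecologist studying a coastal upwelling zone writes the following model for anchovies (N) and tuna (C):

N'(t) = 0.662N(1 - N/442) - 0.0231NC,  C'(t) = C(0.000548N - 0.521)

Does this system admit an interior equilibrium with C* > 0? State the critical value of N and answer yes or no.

Threshold N = 951; K < 951, so no, the predator goes extinct.

The predator equation gives dC/dt > 0 only when N > 0.521/0.000548 = 951.
Without the predator, N → K = 442. Since 442 < 951, the predator cannot invade.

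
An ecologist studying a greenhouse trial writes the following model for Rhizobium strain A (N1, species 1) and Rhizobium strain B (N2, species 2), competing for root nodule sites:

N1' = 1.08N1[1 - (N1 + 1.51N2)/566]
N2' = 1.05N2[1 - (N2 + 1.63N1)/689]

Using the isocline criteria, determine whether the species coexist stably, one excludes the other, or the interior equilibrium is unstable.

Compare the nullcline intercepts: K1/α12 = 566/1.51 = 375 < K2 = 689; K2/α21 = 689/1.63 = 423 < K1 = 566.
Since both are reversed, neither can invade when rare; the interior point is a saddle.

unstable coexistence (outcome depends on initial conditions)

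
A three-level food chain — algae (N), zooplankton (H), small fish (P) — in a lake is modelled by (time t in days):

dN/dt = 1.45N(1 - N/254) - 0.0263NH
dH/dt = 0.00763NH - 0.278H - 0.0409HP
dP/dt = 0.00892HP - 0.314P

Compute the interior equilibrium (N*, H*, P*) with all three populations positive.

From dP/dt = 0: 0.00892H* = 0.314, so H* = 35.2.
From dN/dt = 0: 1.45(1 - N*/254) = 0.0263·35.2, giving N* = 254·(1 - 0.638) = 91.8.
From dH/dt = 0: 0.00763·91.8 - 0.278 = 0.0409P*, so P* = 0.423/0.0409 = 10.3.

N* ≈ 91.8, H* ≈ 35.2, P* ≈ 10.3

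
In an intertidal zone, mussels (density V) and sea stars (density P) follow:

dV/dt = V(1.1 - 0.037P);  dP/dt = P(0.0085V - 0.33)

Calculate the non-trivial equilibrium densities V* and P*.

Set dP/dt = 0 with P > 0: 0.0085V - 0.33 = 0, so V* = 0.33/0.0085 = 38.8.
Set dV/dt = 0 with V > 0: 1.1 - 0.037P = 0, so P* = 1.1/0.037 = 29.7.

V* ≈ 38.8, P* ≈ 29.7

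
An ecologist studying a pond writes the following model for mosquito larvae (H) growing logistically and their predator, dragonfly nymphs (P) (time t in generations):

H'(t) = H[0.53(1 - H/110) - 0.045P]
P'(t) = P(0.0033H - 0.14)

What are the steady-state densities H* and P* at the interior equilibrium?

From dP/dt = 0 with P > 0: 0.0033H* = 0.14, so H* = 42.4.
Substitute into dH/dt = 0: 0.53(1 - 42.4/110) = 0.045P*.
The bracket is 0.614, giving P* = 0.326/0.045 = 7.24.

H* ≈ 42.4, P* ≈ 7.24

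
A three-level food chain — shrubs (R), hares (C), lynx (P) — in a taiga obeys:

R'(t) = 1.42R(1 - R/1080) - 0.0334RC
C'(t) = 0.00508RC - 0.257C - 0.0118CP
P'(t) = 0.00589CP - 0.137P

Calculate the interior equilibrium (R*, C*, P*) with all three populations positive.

R* ≈ 489, C* ≈ 23.3, P* ≈ 189

From dP/dt = 0: 0.00589C* = 0.137, so C* = 23.3.
From dR/dt = 0: 1.42(1 - R*/1080) = 0.0334·23.3, giving R* = 1080·(1 - 0.547) = 489.
From dC/dt = 0: 0.00508·489 - 0.257 = 0.0118P*, so P* = 2.23/0.0118 = 189.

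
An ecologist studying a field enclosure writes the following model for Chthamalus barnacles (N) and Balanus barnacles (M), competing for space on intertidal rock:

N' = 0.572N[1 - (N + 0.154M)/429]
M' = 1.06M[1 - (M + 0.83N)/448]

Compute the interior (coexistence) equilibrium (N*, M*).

N* ≈ 413, M* ≈ 105

Setting both brackets to zero gives the nullclines N + 0.154M = 429 and 0.83N + M = 448.
Substituting M = 448 - 0.83N into the first: N(1 - 0.154·0.83) = 429 - 0.154·448.
So N* = 360/0.872 = 413, and then M* = 448 - 0.83·413 = 105.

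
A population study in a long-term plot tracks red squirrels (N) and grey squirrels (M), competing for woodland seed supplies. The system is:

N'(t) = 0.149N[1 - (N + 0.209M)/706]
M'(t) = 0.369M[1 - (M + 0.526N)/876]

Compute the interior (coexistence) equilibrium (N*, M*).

N* ≈ 588, M* ≈ 567

Setting both brackets to zero gives the nullclines N + 0.209M = 706 and 0.526N + M = 876.
Substituting M = 876 - 0.526N into the first: N(1 - 0.209·0.526) = 706 - 0.209·876.
So N* = 523/0.89 = 588, and then M* = 876 - 0.526·588 = 567.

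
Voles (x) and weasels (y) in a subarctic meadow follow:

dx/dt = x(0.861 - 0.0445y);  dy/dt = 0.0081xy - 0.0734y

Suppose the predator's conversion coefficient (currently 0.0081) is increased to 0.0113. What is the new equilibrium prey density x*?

At the interior fixed point, setting dy/dt = 0 with y > 0 fixes x* = (predator death rate)/(xy coefficient) — independent of the other coefficients.
With the change, x* = 0.0734/0.0113 = 6.5; it falls from 9.06.

x* ≈ 6.5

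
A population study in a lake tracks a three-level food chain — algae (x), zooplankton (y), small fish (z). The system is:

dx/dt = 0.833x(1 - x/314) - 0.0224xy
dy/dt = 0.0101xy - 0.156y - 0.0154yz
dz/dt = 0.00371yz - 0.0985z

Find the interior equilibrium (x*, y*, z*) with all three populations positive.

x* ≈ 89.8, y* ≈ 26.5, z* ≈ 48.8

From dz/dt = 0: 0.00371y* = 0.0985, so y* = 26.5.
From dx/dt = 0: 0.833(1 - x*/314) = 0.0224·26.5, giving x* = 314·(1 - 0.714) = 89.8.
From dy/dt = 0: 0.0101·89.8 - 0.156 = 0.0154z*, so z* = 0.751/0.0154 = 48.8.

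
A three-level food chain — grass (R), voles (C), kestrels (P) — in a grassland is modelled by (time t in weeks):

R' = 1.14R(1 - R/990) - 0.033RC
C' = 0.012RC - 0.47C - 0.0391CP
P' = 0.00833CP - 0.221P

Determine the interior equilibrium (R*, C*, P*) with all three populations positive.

From dP/dt = 0: 0.00833C* = 0.221, so C* = 26.5.
From dR/dt = 0: 1.14(1 - R*/990) = 0.033·26.5, giving R* = 990·(1 - 0.768) = 230.
From dC/dt = 0: 0.012·230 - 0.47 = 0.0391P*, so P* = 2.29/0.0391 = 58.5.

R* ≈ 230, C* ≈ 26.5, P* ≈ 58.5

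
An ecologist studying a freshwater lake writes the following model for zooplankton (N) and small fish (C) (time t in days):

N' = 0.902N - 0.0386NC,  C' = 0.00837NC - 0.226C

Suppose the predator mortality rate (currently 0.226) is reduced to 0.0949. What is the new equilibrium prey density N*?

At the interior fixed point, setting dC/dt = 0 with C > 0 fixes N* = (predator death rate)/(NC coefficient) — independent of the other coefficients.
With the change, N* = 0.0949/0.00837 = 11.3; it falls from 27.

N* ≈ 11.3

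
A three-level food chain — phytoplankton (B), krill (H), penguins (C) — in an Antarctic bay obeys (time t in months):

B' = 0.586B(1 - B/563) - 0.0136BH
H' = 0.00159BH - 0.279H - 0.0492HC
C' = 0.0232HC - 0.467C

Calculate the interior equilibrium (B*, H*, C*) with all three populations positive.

B* ≈ 300, H* ≈ 20.1, C* ≈ 4.02

From dC/dt = 0: 0.0232H* = 0.467, so H* = 20.1.
From dB/dt = 0: 0.586(1 - B*/563) = 0.0136·20.1, giving B* = 563·(1 - 0.467) = 300.
From dH/dt = 0: 0.00159·300 - 0.279 = 0.0492C*, so C* = 0.198/0.0492 = 4.02.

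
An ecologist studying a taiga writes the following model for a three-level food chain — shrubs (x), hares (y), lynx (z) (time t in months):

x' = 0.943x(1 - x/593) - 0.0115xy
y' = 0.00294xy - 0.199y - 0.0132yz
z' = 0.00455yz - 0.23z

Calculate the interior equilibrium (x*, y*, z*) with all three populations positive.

x* ≈ 227, y* ≈ 50.5, z* ≈ 35.6

From dz/dt = 0: 0.00455y* = 0.23, so y* = 50.5.
From dx/dt = 0: 0.943(1 - x*/593) = 0.0115·50.5, giving x* = 593·(1 - 0.616) = 227.
From dy/dt = 0: 0.00294·227 - 0.199 = 0.0132z*, so z* = 0.47/0.0132 = 35.6.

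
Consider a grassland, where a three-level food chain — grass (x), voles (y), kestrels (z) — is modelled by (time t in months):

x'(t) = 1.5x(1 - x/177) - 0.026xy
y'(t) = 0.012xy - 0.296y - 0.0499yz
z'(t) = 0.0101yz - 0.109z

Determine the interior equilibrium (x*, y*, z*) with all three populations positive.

x* ≈ 144, y* ≈ 10.8, z* ≈ 28.7

From dz/dt = 0: 0.0101y* = 0.109, so y* = 10.8.
From dx/dt = 0: 1.5(1 - x*/177) = 0.026·10.8, giving x* = 177·(1 - 0.187) = 144.
From dy/dt = 0: 0.012·144 - 0.296 = 0.0499z*, so z* = 1.43/0.0499 = 28.7.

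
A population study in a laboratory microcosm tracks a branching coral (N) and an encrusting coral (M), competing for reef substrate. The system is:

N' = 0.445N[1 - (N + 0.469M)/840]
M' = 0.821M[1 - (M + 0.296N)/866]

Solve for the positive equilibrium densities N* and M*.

Setting both brackets to zero gives the nullclines N + 0.469M = 840 and 0.296N + M = 866.
Substituting M = 866 - 0.296N into the first: N(1 - 0.469·0.296) = 840 - 0.469·866.
So N* = 434/0.861 = 504, and then M* = 866 - 0.296·504 = 717.

N* ≈ 504, M* ≈ 717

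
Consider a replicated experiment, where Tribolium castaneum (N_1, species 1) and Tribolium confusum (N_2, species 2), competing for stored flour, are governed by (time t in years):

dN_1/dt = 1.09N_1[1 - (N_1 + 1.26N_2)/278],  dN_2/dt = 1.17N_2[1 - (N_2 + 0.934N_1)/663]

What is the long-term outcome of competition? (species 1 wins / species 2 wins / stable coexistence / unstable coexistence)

Compare the nullcline intercepts: K1/α12 = 278/1.26 = 221 < K2 = 663; K2/α21 = 663/0.934 = 710 > K1 = 278.
Since the inequalities point opposite ways, species 2 can invade but species 1 cannot.

species 2 excludes species 1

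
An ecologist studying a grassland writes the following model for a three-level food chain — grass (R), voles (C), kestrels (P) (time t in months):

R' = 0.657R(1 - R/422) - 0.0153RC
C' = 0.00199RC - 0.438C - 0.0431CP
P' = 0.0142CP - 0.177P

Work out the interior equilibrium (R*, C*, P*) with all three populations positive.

R* ≈ 300, C* ≈ 12.5, P* ≈ 3.67

From dP/dt = 0: 0.0142C* = 0.177, so C* = 12.5.
From dR/dt = 0: 0.657(1 - R*/422) = 0.0153·12.5, giving R* = 422·(1 - 0.29) = 300.
From dC/dt = 0: 0.00199·300 - 0.438 = 0.0431P*, so P* = 0.158/0.0431 = 3.67.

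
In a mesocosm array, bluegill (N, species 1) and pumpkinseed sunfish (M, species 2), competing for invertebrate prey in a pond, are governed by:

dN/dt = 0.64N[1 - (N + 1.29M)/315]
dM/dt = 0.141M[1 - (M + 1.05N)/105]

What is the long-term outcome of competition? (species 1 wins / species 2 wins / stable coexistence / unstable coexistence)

Compare the nullcline intercepts: K1/α12 = 315/1.29 = 244 > K2 = 105; K2/α21 = 105/1.05 = 100 < K1 = 315.
Since the inequalities point opposite ways, species 1 can invade but species 2 cannot.

species 1 excludes species 2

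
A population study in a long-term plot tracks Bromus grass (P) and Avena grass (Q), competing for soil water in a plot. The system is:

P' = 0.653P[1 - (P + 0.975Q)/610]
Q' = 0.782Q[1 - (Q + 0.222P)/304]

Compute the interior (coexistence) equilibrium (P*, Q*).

Setting both brackets to zero gives the nullclines P + 0.975Q = 610 and 0.222P + Q = 304.
Substituting Q = 304 - 0.222P into the first: P(1 - 0.975·0.222) = 610 - 0.975·304.
So P* = 314/0.784 = 400, and then Q* = 304 - 0.222·400 = 215.

P* ≈ 400, Q* ≈ 215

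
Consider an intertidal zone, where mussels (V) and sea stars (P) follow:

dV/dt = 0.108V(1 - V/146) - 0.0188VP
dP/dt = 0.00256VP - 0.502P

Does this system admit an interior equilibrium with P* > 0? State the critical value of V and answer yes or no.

The predator equation gives dP/dt > 0 only when V > 0.502/0.00256 = 196.
Without the predator, V → K = 146. Since 146 < 196, the predator cannot invade.

Threshold V = 196; K < 196, so no, the predator goes extinct.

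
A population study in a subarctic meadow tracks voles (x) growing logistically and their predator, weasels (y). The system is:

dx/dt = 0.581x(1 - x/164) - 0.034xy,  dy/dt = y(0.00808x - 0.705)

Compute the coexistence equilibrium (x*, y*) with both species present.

x* ≈ 87.3, y* ≈ 8

From dy/dt = 0 with y > 0: 0.00808x* = 0.705, so x* = 87.3.
Substitute into dx/dt = 0: 0.581(1 - 87.3/164) = 0.034y*.
The bracket is 0.468, giving y* = 0.272/0.034 = 8.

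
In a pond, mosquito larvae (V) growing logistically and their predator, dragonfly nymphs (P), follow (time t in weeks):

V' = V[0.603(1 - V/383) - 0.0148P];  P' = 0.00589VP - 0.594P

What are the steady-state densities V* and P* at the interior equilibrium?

V* ≈ 101, P* ≈ 30

From dP/dt = 0 with P > 0: 0.00589V* = 0.594, so V* = 101.
Substitute into dV/dt = 0: 0.603(1 - 101/383) = 0.0148P*.
The bracket is 0.737, giving P* = 0.444/0.0148 = 30.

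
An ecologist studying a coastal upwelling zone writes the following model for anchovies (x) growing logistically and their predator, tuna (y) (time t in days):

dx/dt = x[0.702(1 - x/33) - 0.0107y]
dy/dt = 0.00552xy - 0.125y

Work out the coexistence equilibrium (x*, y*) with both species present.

From dy/dt = 0 with y > 0: 0.00552x* = 0.125, so x* = 22.6.
Substitute into dx/dt = 0: 0.702(1 - 22.6/33) = 0.0107y*.
The bracket is 0.314, giving y* = 0.22/0.0107 = 20.6.

x* ≈ 22.6, y* ≈ 20.6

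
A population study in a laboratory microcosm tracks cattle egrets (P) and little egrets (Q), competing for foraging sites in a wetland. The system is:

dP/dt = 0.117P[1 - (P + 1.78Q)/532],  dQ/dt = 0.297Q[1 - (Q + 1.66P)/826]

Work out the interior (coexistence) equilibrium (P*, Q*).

Setting both brackets to zero gives the nullclines P + 1.78Q = 532 and 1.66P + Q = 826.
Substituting Q = 826 - 1.66P into the first: P(1 - 1.78·1.66) = 532 - 1.78·826.
So P* = -938/-1.95 = 480, and then Q* = 826 - 1.66·480 = 29.2.

P* ≈ 480, Q* ≈ 29.2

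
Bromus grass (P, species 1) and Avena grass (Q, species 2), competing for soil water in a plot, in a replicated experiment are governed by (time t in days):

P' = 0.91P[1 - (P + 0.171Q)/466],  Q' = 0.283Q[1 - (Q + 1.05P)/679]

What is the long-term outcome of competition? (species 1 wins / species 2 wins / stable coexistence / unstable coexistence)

stable coexistence

Compare the nullcline intercepts: K1/α12 = 466/0.171 = 2730 > K2 = 679; K2/α21 = 679/1.05 = 647 > K1 = 466.
Since both inequalities hold, each species can invade when rare, so the interior equilibrium is stable.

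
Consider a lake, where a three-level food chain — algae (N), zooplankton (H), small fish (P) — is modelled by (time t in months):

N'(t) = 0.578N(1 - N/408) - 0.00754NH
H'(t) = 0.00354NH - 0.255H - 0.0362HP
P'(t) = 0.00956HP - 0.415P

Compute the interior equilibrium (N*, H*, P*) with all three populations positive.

From dP/dt = 0: 0.00956H* = 0.415, so H* = 43.4.
From dN/dt = 0: 0.578(1 - N*/408) = 0.00754·43.4, giving N* = 408·(1 - 0.566) = 177.
From dH/dt = 0: 0.00354·177 - 0.255 = 0.0362P*, so P* = 0.371/0.0362 = 10.3.

N* ≈ 177, H* ≈ 43.4, P* ≈ 10.3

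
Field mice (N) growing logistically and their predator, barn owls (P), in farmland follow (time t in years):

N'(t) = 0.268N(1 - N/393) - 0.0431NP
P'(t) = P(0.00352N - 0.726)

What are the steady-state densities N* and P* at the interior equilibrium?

N* ≈ 206, P* ≈ 2.95

From dP/dt = 0 with P > 0: 0.00352N* = 0.726, so N* = 206.
Substitute into dN/dt = 0: 0.268(1 - 206/393) = 0.0431P*.
The bracket is 0.475, giving P* = 0.127/0.0431 = 2.95.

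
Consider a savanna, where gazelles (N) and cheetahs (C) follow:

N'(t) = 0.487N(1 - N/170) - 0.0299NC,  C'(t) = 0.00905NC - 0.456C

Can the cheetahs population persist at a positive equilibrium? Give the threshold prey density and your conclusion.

Threshold N = 50.4; K > 50.4, so yes, the predator persists.

The predator equation gives dC/dt > 0 only when N > 0.456/0.00905 = 50.4.
Without the predator, N → K = 170. Since 170 > 50.4, the predator can invade and persist.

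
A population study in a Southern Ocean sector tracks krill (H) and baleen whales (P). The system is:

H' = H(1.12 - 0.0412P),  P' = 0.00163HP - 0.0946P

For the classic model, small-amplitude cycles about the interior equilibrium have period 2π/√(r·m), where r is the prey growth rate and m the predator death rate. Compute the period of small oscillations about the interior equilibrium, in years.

T ≈ 19.3 years

Here r = 1.12 and m = 0.0946, so r·m = 0.106.
ω = √0.106 = 0.326 per year, hence T = 2π/ω ≈ 19.3 years.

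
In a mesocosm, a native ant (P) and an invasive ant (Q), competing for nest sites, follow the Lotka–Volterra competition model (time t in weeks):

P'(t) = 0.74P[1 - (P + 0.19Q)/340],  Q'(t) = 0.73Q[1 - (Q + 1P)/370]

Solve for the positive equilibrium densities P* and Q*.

Setting both brackets to zero gives the nullclines P + 0.19Q = 340 and 1P + Q = 370.
Substituting Q = 370 - 1P into the first: P(1 - 0.19·1) = 340 - 0.19·370.
So P* = 270/0.81 = 333, and then Q* = 370 - 1·333 = 37.

P* ≈ 333, Q* ≈ 37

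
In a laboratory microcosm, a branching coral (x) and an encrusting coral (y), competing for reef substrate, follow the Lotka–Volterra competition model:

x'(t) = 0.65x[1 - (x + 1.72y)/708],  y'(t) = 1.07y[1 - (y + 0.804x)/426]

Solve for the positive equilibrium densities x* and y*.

Setting both brackets to zero gives the nullclines x + 1.72y = 708 and 0.804x + y = 426.
Substituting y = 426 - 0.804x into the first: x(1 - 1.72·0.804) = 708 - 1.72·426.
So x* = -24.7/-0.383 = 64.6, and then y* = 426 - 0.804·64.6 = 374.

x* ≈ 64.6, y* ≈ 374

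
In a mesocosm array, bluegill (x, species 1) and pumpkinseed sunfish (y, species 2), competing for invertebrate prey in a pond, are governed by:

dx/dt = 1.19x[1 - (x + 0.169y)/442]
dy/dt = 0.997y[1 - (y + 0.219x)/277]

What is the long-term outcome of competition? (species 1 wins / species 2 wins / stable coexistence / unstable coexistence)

stable coexistence

Compare the nullcline intercepts: K1/α12 = 442/0.169 = 2620 > K2 = 277; K2/α21 = 277/0.219 = 1260 > K1 = 442.
Since both inequalities hold, each species can invade when rare, so the interior equilibrium is stable.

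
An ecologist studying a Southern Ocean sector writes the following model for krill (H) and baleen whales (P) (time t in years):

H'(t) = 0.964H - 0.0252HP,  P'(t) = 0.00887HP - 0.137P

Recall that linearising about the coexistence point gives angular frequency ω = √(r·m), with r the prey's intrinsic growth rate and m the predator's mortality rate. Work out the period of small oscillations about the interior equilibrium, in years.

Here r = 0.964 and m = 0.137, so r·m = 0.132.
ω = √0.132 = 0.363 per year, hence T = 2π/ω ≈ 17.3 years.

T ≈ 17.3 years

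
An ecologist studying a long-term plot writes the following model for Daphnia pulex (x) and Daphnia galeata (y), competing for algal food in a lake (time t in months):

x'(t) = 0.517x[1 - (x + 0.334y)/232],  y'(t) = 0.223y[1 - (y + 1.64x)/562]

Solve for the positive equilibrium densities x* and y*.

x* ≈ 97.9, y* ≈ 401

Setting both brackets to zero gives the nullclines x + 0.334y = 232 and 1.64x + y = 562.
Substituting y = 562 - 1.64x into the first: x(1 - 0.334·1.64) = 232 - 0.334·562.
So x* = 44.3/0.452 = 97.9, and then y* = 562 - 1.64·97.9 = 401.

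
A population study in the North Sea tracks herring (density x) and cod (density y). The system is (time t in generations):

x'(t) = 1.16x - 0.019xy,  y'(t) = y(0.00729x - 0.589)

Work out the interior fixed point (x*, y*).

Set dy/dt = 0 with y > 0: 0.00729x - 0.589 = 0, so x* = 0.589/0.00729 = 80.8.
Set dx/dt = 0 with x > 0: 1.16 - 0.019y = 0, so y* = 1.16/0.019 = 61.1.

x* ≈ 80.8, y* ≈ 61.1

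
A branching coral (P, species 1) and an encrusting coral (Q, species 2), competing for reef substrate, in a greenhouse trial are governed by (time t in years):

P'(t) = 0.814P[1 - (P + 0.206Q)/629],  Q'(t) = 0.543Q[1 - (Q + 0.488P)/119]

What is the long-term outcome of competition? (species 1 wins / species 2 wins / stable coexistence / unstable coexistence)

Compare the nullcline intercepts: K1/α12 = 629/0.206 = 3050 > K2 = 119; K2/α21 = 119/0.488 = 244 < K1 = 629.
Since the inequalities point opposite ways, species 1 can invade but species 2 cannot.

species 1 excludes species 2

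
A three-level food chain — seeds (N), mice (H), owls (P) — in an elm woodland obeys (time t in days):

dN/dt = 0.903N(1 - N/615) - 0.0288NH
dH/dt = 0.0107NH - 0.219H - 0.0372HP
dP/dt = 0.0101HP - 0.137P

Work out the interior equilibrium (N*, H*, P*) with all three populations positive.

N* ≈ 349, H* ≈ 13.6, P* ≈ 94.5

From dP/dt = 0: 0.0101H* = 0.137, so H* = 13.6.
From dN/dt = 0: 0.903(1 - N*/615) = 0.0288·13.6, giving N* = 615·(1 - 0.433) = 349.
From dH/dt = 0: 0.0107·349 - 0.219 = 0.0372P*, so P* = 3.51/0.0372 = 94.5.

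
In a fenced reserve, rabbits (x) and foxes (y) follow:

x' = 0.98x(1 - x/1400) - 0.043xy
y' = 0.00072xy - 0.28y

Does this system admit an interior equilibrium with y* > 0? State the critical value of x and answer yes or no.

The predator equation gives dy/dt > 0 only when x > 0.28/0.00072 = 389.
Without the predator, x → K = 1400. Since 1400 > 389, the predator can invade and persist.

Threshold x = 389; K > 389, so yes, the predator persists.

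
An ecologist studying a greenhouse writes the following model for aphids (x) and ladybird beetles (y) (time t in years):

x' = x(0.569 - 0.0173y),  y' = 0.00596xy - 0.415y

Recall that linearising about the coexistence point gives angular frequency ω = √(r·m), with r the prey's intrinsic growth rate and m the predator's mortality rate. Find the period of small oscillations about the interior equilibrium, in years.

Here r = 0.569 and m = 0.415, so r·m = 0.236.
ω = √0.236 = 0.486 per year, hence T = 2π/ω ≈ 12.9 years.

T ≈ 12.9 years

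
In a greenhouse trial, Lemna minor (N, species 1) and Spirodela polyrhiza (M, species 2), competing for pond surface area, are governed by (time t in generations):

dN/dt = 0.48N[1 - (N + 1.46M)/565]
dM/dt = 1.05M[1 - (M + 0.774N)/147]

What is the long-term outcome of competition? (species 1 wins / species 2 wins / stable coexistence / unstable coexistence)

species 1 excludes species 2

Compare the nullcline intercepts: K1/α12 = 565/1.46 = 387 > K2 = 147; K2/α21 = 147/0.774 = 190 < K1 = 565.
Since the inequalities point opposite ways, species 1 can invade but species 2 cannot.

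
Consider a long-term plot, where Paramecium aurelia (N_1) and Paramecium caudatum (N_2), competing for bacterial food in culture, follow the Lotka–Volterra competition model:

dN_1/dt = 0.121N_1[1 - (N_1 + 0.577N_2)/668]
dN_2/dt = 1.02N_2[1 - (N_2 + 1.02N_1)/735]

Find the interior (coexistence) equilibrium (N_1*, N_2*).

N_1* ≈ 593, N_2* ≈ 130

Setting both brackets to zero gives the nullclines N_1 + 0.577N_2 = 668 and 1.02N_1 + N_2 = 735.
Substituting N_2 = 735 - 1.02N_1 into the first: N_1(1 - 0.577·1.02) = 668 - 0.577·735.
So N_1* = 244/0.411 = 593, and then N_2* = 735 - 1.02·593 = 130.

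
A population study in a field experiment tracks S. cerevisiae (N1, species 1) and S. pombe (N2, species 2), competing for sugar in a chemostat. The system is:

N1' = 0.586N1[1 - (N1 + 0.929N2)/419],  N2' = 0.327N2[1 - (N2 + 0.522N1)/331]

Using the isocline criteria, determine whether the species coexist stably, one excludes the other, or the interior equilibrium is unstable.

stable coexistence

Compare the nullcline intercepts: K1/α12 = 419/0.929 = 451 > K2 = 331; K2/α21 = 331/0.522 = 634 > K1 = 419.
Since both inequalities hold, each species can invade when rare, so the interior equilibrium is stable.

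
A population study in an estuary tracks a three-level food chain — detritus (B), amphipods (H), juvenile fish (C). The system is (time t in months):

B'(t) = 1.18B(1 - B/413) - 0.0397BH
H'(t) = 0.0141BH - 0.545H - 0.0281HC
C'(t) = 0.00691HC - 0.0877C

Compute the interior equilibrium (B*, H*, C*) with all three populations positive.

B* ≈ 237, H* ≈ 12.7, C* ≈ 99.4

From dC/dt = 0: 0.00691H* = 0.0877, so H* = 12.7.
From dB/dt = 0: 1.18(1 - B*/413) = 0.0397·12.7, giving B* = 413·(1 - 0.427) = 237.
From dH/dt = 0: 0.0141·237 - 0.545 = 0.0281C*, so C* = 2.79/0.0281 = 99.4.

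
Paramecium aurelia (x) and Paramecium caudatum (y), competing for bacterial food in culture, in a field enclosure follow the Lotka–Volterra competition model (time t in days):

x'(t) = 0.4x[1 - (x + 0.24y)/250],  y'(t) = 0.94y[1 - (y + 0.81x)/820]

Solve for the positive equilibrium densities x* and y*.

Setting both brackets to zero gives the nullclines x + 0.24y = 250 and 0.81x + y = 820.
Substituting y = 820 - 0.81x into the first: x(1 - 0.24·0.81) = 250 - 0.24·820.
So x* = 53.2/0.806 = 66, and then y* = 820 - 0.81·66 = 767.

x* ≈ 66, y* ≈ 767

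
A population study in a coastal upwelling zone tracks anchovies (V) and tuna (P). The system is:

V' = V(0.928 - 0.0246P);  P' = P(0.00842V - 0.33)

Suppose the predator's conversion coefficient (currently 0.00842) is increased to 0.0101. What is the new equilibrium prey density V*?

At the interior fixed point, setting dP/dt = 0 with P > 0 fixes V* = (predator death rate)/(VP coefficient) — independent of the other coefficients.
With the change, V* = 0.33/0.0101 = 32.7; it falls from 39.2.

V* ≈ 32.7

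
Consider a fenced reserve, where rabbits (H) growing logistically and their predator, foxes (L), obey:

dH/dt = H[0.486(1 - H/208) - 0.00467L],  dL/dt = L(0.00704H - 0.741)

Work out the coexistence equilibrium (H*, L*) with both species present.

From dL/dt = 0 with L > 0: 0.00704H* = 0.741, so H* = 105.
Substitute into dH/dt = 0: 0.486(1 - 105/208) = 0.00467L*.
The bracket is 0.494, giving L* = 0.24/0.00467 = 51.4.

H* ≈ 105, L* ≈ 51.4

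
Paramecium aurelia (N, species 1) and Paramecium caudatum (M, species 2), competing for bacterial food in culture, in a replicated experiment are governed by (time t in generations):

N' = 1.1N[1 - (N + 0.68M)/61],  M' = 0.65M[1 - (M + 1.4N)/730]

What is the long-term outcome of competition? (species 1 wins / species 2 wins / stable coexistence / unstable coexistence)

species 2 excludes species 1

Compare the nullcline intercepts: K1/α12 = 61/0.68 = 89.7 < K2 = 730; K2/α21 = 730/1.4 = 521 > K1 = 61.
Since the inequalities point opposite ways, species 2 can invade but species 1 cannot.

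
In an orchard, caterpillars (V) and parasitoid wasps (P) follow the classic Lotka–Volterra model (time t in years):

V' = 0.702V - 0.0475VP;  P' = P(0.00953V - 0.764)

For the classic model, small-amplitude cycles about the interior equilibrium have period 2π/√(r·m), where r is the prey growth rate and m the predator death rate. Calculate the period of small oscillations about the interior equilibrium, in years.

Here r = 0.702 and m = 0.764, so r·m = 0.536.
ω = √0.536 = 0.732 per year, hence T = 2π/ω ≈ 8.58 years.

T ≈ 8.58 years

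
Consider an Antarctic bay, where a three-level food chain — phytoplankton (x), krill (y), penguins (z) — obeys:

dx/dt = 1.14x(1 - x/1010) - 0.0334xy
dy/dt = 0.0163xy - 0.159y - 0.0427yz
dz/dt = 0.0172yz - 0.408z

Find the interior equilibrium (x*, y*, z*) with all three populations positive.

From dz/dt = 0: 0.0172y* = 0.408, so y* = 23.7.
From dx/dt = 0: 1.14(1 - x*/1010) = 0.0334·23.7, giving x* = 1010·(1 - 0.695) = 308.
From dy/dt = 0: 0.0163·308 - 0.159 = 0.0427z*, so z* = 4.86/0.0427 = 114.

x* ≈ 308, y* ≈ 23.7, z* ≈ 114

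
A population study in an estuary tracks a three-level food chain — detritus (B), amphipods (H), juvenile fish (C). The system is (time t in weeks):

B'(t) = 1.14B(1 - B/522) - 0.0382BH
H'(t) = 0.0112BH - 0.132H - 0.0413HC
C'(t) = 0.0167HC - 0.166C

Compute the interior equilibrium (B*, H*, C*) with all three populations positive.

From dC/dt = 0: 0.0167H* = 0.166, so H* = 9.94.
From dB/dt = 0: 1.14(1 - B*/522) = 0.0382·9.94, giving B* = 522·(1 - 0.333) = 348.
From dH/dt = 0: 0.0112·348 - 0.132 = 0.0413C*, so C* = 3.77/0.0413 = 91.2.

B* ≈ 348, H* ≈ 9.94, C* ≈ 91.2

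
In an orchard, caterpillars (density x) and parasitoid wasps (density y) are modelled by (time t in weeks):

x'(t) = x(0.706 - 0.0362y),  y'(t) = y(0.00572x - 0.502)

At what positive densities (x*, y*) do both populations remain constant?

Set dy/dt = 0 with y > 0: 0.00572x - 0.502 = 0, so x* = 0.502/0.00572 = 87.8.
Set dx/dt = 0 with x > 0: 0.706 - 0.0362y = 0, so y* = 0.706/0.0362 = 19.5.

x* ≈ 87.8, y* ≈ 19.5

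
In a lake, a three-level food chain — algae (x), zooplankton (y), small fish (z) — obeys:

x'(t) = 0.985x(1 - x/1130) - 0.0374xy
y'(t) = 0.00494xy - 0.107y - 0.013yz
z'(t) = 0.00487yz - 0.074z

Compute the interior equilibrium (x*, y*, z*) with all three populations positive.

From dz/dt = 0: 0.00487y* = 0.074, so y* = 15.2.
From dx/dt = 0: 0.985(1 - x*/1130) = 0.0374·15.2, giving x* = 1130·(1 - 0.577) = 478.
From dy/dt = 0: 0.00494·478 - 0.107 = 0.013z*, so z* = 2.25/0.013 = 173.

x* ≈ 478, y* ≈ 15.2, z* ≈ 173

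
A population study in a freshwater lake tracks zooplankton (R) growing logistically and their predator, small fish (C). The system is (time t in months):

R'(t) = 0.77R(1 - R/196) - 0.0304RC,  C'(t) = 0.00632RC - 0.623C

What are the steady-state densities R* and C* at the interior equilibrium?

R* ≈ 98.6, C* ≈ 12.6

From dC/dt = 0 with C > 0: 0.00632R* = 0.623, so R* = 98.6.
Substitute into dR/dt = 0: 0.77(1 - 98.6/196) = 0.0304C*.
The bracket is 0.497, giving C* = 0.383/0.0304 = 12.6.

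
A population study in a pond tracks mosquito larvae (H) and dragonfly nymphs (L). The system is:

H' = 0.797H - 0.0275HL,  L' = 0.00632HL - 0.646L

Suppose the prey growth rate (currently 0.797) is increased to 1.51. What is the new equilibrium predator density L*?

At the interior fixed point, setting dH/dt = 0 with H > 0 fixes L* = (prey growth rate)/(HL coefficient) — independent of the other coefficients.
With the change, L* = 1.51/0.0275 = 54.9; it rises from 29.

L* ≈ 54.9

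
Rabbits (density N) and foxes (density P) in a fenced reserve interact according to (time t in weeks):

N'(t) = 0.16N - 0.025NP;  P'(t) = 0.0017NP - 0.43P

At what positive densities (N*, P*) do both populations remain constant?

N* ≈ 253, P* ≈ 6.4

Set dP/dt = 0 with P > 0: 0.0017N - 0.43 = 0, so N* = 0.43/0.0017 = 253.
Set dN/dt = 0 with N > 0: 0.16 - 0.025P = 0, so P* = 0.16/0.025 = 6.4.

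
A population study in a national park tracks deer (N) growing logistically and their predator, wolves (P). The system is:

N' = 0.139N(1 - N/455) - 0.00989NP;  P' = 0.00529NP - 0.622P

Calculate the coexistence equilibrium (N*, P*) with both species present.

From dP/dt = 0 with P > 0: 0.00529N* = 0.622, so N* = 118.
Substitute into dN/dt = 0: 0.139(1 - 118/455) = 0.00989P*.
The bracket is 0.742, giving P* = 0.103/0.00989 = 10.4.

N* ≈ 118, P* ≈ 10.4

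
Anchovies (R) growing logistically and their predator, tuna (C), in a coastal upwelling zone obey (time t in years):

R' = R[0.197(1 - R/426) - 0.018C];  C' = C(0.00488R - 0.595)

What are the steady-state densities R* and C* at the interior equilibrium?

From dC/dt = 0 with C > 0: 0.00488R* = 0.595, so R* = 122.
Substitute into dR/dt = 0: 0.197(1 - 122/426) = 0.018C*.
The bracket is 0.714, giving C* = 0.141/0.018 = 7.81.

R* ≈ 122, C* ≈ 7.81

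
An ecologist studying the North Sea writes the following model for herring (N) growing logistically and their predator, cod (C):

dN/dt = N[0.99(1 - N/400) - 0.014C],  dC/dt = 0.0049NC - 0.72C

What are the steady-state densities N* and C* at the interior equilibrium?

N* ≈ 147, C* ≈ 44.7

From dC/dt = 0 with C > 0: 0.0049N* = 0.72, so N* = 147.
Substitute into dN/dt = 0: 0.99(1 - 147/400) = 0.014C*.
The bracket is 0.633, giving C* = 0.626/0.014 = 44.7.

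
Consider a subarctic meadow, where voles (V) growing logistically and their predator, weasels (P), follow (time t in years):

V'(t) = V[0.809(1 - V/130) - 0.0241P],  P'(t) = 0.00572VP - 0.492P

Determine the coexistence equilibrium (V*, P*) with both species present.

V* ≈ 86, P* ≈ 11.4

From dP/dt = 0 with P > 0: 0.00572V* = 0.492, so V* = 86.
Substitute into dV/dt = 0: 0.809(1 - 86/130) = 0.0241P*.
The bracket is 0.338, giving P* = 0.274/0.0241 = 11.4.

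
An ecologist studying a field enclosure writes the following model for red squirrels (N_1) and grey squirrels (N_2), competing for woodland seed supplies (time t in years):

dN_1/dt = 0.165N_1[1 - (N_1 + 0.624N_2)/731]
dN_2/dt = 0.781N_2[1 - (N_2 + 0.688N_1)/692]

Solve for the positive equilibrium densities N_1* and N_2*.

N_1* ≈ 524, N_2* ≈ 331

Setting both brackets to zero gives the nullclines N_1 + 0.624N_2 = 731 and 0.688N_1 + N_2 = 692.
Substituting N_2 = 692 - 0.688N_1 into the first: N_1(1 - 0.624·0.688) = 731 - 0.624·692.
So N_1* = 299/0.571 = 524, and then N_2* = 692 - 0.688·524 = 331.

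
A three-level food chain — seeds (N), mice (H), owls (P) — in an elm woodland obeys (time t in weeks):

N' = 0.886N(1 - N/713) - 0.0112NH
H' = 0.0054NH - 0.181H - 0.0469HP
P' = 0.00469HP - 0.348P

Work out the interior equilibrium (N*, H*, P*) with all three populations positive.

N* ≈ 44.2, H* ≈ 74.2, P* ≈ 1.23

From dP/dt = 0: 0.00469H* = 0.348, so H* = 74.2.
From dN/dt = 0: 0.886(1 - N*/713) = 0.0112·74.2, giving N* = 713·(1 - 0.938) = 44.2.
From dH/dt = 0: 0.0054·44.2 - 0.181 = 0.0469P*, so P* = 0.0578/0.0469 = 1.23.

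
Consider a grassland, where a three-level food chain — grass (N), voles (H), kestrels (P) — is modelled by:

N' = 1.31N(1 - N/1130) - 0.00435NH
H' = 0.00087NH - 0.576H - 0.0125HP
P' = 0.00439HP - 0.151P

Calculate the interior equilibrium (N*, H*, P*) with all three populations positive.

N* ≈ 1000, H* ≈ 34.4, P* ≈ 23.6

From dP/dt = 0: 0.00439H* = 0.151, so H* = 34.4.
From dN/dt = 0: 1.31(1 - N*/1130) = 0.00435·34.4, giving N* = 1130·(1 - 0.114) = 1000.
From dH/dt = 0: 0.00087·1000 - 0.576 = 0.0125P*, so P* = 0.295/0.0125 = 23.6.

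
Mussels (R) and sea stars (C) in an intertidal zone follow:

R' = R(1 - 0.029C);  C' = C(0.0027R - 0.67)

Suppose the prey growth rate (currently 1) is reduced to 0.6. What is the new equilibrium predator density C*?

At the interior fixed point, setting dR/dt = 0 with R > 0 fixes C* = (prey growth rate)/(RC coefficient) — independent of the other coefficients.
With the change, C* = 0.6/0.029 = 20.7; it falls from 34.5.

C* ≈ 20.7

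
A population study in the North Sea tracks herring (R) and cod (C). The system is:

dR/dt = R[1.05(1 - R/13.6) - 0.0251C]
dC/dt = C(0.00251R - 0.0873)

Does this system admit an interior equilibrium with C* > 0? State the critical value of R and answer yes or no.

The predator equation gives dC/dt > 0 only when R > 0.0873/0.00251 = 34.8.
Without the predator, R → K = 13.6. Since 13.6 < 34.8, the predator cannot invade.

Threshold R = 34.8; K < 34.8, so no, the predator goes extinct.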